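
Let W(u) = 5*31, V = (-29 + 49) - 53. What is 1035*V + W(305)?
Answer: -34000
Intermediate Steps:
V = -33 (V = 20 - 53 = -33)
W(u) = 155
1035*V + W(305) = 1035*(-33) + 155 = -34155 + 155 = -34000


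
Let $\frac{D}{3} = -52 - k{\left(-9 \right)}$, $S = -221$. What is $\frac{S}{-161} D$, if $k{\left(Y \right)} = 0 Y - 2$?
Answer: $- \frac{33150}{161} \approx -205.9$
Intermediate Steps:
$k{\left(Y \right)} = -2$ ($k{\left(Y \right)} = 0 - 2 = -2$)
$D = -150$ ($D = 3 \left(-52 - -2\right) = 3 \left(-52 + 2\right) = 3 \left(-50\right) = -150$)
$\frac{S}{-161} D = - \frac{221}{-161} \left(-150\right) = \left(-221\right) \left(- \frac{1}{161}\right) \left(-150\right) = \frac{221}{161} \left(-150\right) = - \frac{33150}{161}$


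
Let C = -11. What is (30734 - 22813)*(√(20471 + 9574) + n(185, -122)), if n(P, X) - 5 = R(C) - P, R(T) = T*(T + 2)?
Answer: -641601 + 7921*√30045 ≈ 7.3139e+5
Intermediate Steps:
R(T) = T*(2 + T)
n(P, X) = 104 - P (n(P, X) = 5 + (-11*(2 - 11) - P) = 5 + (-11*(-9) - P) = 5 + (99 - P) = 104 - P)
(30734 - 22813)*(√(20471 + 9574) + n(185, -122)) = (30734 - 22813)*(√(20471 + 9574) + (104 - 1*185)) = 7921*(√30045 + (104 - 185)) = 7921*(√30045 - 81) = 7921*(-81 + √30045) = -641601 + 7921*√30045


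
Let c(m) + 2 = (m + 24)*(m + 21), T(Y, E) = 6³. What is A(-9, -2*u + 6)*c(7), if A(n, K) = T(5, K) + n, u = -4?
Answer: 179262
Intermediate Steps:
T(Y, E) = 216
A(n, K) = 216 + n
c(m) = -2 + (21 + m)*(24 + m) (c(m) = -2 + (m + 24)*(m + 21) = -2 + (24 + m)*(21 + m) = -2 + (21 + m)*(24 + m))
A(-9, -2*u + 6)*c(7) = (216 - 9)*(502 + 7² + 45*7) = 207*(502 + 49 + 315) = 207*866 = 179262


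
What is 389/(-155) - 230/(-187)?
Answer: -37093/28985 ≈ -1.2797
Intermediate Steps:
389/(-155) - 230/(-187) = 389*(-1/155) - 230*(-1/187) = -389/155 + 230/187 = -37093/28985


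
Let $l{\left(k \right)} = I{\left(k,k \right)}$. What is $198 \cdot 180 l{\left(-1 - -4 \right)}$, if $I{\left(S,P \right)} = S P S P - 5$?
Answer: $2708640$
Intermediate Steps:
$I{\left(S,P \right)} = -5 + P^{2} S^{2}$ ($I{\left(S,P \right)} = P S S P - 5 = P S^{2} P - 5 = P^{2} S^{2} - 5 = -5 + P^{2} S^{2}$)
$l{\left(k \right)} = -5 + k^{4}$ ($l{\left(k \right)} = -5 + k^{2} k^{2} = -5 + k^{4}$)
$198 \cdot 180 l{\left(-1 - -4 \right)} = 198 \cdot 180 \left(-5 + \left(-1 - -4\right)^{4}\right) = 35640 \left(-5 + \left(-1 + 4\right)^{4}\right) = 35640 \left(-5 + 3^{4}\right) = 35640 \left(-5 + 81\right) = 35640 \cdot 76 = 2708640$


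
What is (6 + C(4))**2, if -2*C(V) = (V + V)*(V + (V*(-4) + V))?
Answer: 1444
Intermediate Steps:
C(V) = 2*V**2 (C(V) = -(V + V)*(V + (V*(-4) + V))/2 = -2*V*(V + (-4*V + V))/2 = -2*V*(V - 3*V)/2 = -2*V*(-2*V)/2 = -(-2)*V**2 = 2*V**2)
(6 + C(4))**2 = (6 + 2*4**2)**2 = (6 + 2*16)**2 = (6 + 32)**2 = 38**2 = 1444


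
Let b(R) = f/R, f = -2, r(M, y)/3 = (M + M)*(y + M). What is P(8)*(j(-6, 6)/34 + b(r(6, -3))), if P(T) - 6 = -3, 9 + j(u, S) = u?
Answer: -211/153 ≈ -1.3791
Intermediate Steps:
r(M, y) = 6*M*(M + y) (r(M, y) = 3*((M + M)*(y + M)) = 3*((2*M)*(M + y)) = 3*(2*M*(M + y)) = 6*M*(M + y))
j(u, S) = -9 + u
P(T) = 3 (P(T) = 6 - 3 = 3)
b(R) = -2/R
P(8)*(j(-6, 6)/34 + b(r(6, -3))) = 3*((-9 - 6)/34 - 2*1/(36*(6 - 3))) = 3*(-15*1/34 - 2/(6*6*3)) = 3*(-15/34 - 2/108) = 3*(-15/34 - 2*1/108) = 3*(-15/34 - 1/54) = 3*(-211/459) = -211/153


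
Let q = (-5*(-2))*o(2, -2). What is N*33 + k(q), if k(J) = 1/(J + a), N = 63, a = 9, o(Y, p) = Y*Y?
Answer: 101872/49 ≈ 2079.0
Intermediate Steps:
o(Y, p) = Y**2
q = 40 (q = -5*(-2)*2**2 = 10*4 = 40)
k(J) = 1/(9 + J) (k(J) = 1/(J + 9) = 1/(9 + J))
N*33 + k(q) = 63*33 + 1/(9 + 40) = 2079 + 1/49 = 101872/49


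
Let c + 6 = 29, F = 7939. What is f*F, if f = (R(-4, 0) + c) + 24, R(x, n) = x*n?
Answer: 373133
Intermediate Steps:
R(x, n) = n*x
c = 23 (c = -6 + 29 = 23)
f = 47 (f = (0*(-4) + 23) + 24 = (0 + 23) + 24 = 23 + 24 = 47)
f*F = 47*7939 = 373133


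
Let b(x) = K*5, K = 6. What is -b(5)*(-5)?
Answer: 150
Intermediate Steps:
b(x) = 30 (b(x) = 6*5 = 30)
-b(5)*(-5) = -1*30*(-5) = -30*(-5) = 150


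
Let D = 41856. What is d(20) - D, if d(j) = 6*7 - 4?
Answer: -41818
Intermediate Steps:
d(j) = 38 (d(j) = 42 - 4 = 38)
d(20) - D = 38 - 1*41856 = 38 - 41856 = -41818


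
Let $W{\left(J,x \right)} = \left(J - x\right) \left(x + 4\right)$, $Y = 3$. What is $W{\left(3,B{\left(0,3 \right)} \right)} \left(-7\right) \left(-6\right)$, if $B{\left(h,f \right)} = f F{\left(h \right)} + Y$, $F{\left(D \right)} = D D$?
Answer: $0$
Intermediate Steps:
$F{\left(D \right)} = D^{2}$
$B{\left(h,f \right)} = 3 + f h^{2}$ ($B{\left(h,f \right)} = f h^{2} + 3 = 3 + f h^{2}$)
$W{\left(J,x \right)} = \left(4 + x\right) \left(J - x\right)$ ($W{\left(J,x \right)} = \left(J - x\right) \left(4 + x\right) = \left(4 + x\right) \left(J - x\right)$)
$W{\left(3,B{\left(0,3 \right)} \right)} \left(-7\right) \left(-6\right) = \left(- \left(3 + 3 \cdot 0^{2}\right)^{2} - 4 \left(3 + 3 \cdot 0^{2}\right) + 4 \cdot 3 + 3 \left(3 + 3 \cdot 0^{2}\right)\right) \left(-7\right) \left(-6\right) = \left(- \left(3 + 3 \cdot 0\right)^{2} - 4 \left(3 + 3 \cdot 0\right) + 12 + 3 \left(3 + 3 \cdot 0\right)\right) \left(-7\right) \left(-6\right) = \left(- \left(3 + 0\right)^{2} - 4 \left(3 + 0\right) + 12 + 3 \left(3 + 0\right)\right) \left(-7\right) \left(-6\right) = \left(- 3^{2} - 12 + 12 + 3 \cdot 3\right) \left(-7\right) \left(-6\right) = \left(\left(-1\right) 9 - 12 + 12 + 9\right) \left(-7\right) \left(-6\right) = \left(-9 - 12 + 12 + 9\right) \left(-7\right) \left(-6\right) = 0 \left(-7\right) \left(-6\right) = 0 \left(-6\right) = 0$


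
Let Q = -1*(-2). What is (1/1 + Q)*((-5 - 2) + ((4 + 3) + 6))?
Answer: 18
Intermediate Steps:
Q = 2
(1/1 + Q)*((-5 - 2) + ((4 + 3) + 6)) = (1/1 + 2)*((-5 - 2) + ((4 + 3) + 6)) = (1 + 2)*(-7 + (7 + 6)) = 3*(-7 + 13) = 3*6 = 18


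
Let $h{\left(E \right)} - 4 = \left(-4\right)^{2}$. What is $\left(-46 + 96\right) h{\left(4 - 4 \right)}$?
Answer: $1000$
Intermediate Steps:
$h{\left(E \right)} = 20$ ($h{\left(E \right)} = 4 + \left(-4\right)^{2} = 4 + 16 = 20$)
$\left(-46 + 96\right) h{\left(4 - 4 \right)} = \left(-46 + 96\right) 20 = 50 \cdot 20 = 1000$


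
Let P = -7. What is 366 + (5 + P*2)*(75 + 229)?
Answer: -2370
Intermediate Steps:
366 + (5 + P*2)*(75 + 229) = 366 + (5 - 7*2)*(75 + 229) = 366 + (5 - 14)*304 = 366 - 9*304 = 366 - 2736 = -2370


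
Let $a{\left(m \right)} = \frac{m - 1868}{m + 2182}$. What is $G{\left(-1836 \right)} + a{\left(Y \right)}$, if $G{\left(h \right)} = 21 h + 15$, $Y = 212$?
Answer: $- \frac{5126045}{133} \approx -38542.0$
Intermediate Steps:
$a{\left(m \right)} = \frac{-1868 + m}{2182 + m}$
$G{\left(h \right)} = 15 + 21 h$
$G{\left(-1836 \right)} + a{\left(Y \right)} = \left(15 + 21 \left(-1836\right)\right) + \frac{-1868 + 212}{2182 + 212} = \left(15 - 38556\right) + \frac{1}{2394} \left(-1656\right) = -38541 + \frac{1}{2394} \left(-1656\right) = -38541 - \frac{92}{133} = - \frac{5126045}{133}$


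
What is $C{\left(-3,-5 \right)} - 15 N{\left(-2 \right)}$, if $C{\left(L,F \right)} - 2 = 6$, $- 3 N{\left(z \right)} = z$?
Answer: $-2$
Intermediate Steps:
$N{\left(z \right)} = - \frac{z}{3}$
$C{\left(L,F \right)} = 8$ ($C{\left(L,F \right)} = 2 + 6 = 8$)
$C{\left(-3,-5 \right)} - 15 N{\left(-2 \right)} = 8 - 15 \left(\left(- \frac{1}{3}\right) \left(-2\right)\right) = 8 - 10 = -2$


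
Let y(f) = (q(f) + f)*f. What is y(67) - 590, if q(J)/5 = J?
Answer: 26344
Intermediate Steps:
q(J) = 5*J
y(f) = 6*f² (y(f) = (5*f + f)*f = (6*f)*f = 6*f²)
y(67) - 590 = 6*67² - 590 = 6*4489 - 590 = 26934 - 590 = 26344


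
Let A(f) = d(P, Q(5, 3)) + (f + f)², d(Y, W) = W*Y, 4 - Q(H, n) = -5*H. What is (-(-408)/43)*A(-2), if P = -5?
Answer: -1224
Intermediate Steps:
Q(H, n) = 4 + 5*H (Q(H, n) = 4 - (-5)*H = 4 + 5*H)
A(f) = -145 + 4*f² (A(f) = (4 + 5*5)*(-5) + (f + f)² = (4 + 25)*(-5) + (2*f)² = 29*(-5) + 4*f² = -145 + 4*f²)
(-(-408)/43)*A(-2) = (-(-408)/43)*(-145 + 4*(-2)²) = (-(-408)/43)*(-145 + 4*4) = (-51*(-8/43))*(-145 + 16) = (408/43)*(-129) = -1224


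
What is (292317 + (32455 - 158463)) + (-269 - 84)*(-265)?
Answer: 259854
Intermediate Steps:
(292317 + (32455 - 158463)) + (-269 - 84)*(-265) = (292317 - 126008) - 353*(-265) = 166309 + 93545 = 259854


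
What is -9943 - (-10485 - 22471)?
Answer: 23013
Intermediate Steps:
-9943 - (-10485 - 22471) = -9943 - 1*(-32956) = -9943 + 32956 = 23013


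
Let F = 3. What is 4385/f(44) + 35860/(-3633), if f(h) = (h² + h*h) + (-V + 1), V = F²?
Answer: -1946545/222824 ≈ -8.7358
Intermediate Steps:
V = 9 (V = 3² = 9)
f(h) = -8 + 2*h² (f(h) = (h² + h*h) + (-1*9 + 1) = (h² + h²) + (-9 + 1) = 2*h² - 8 = -8 + 2*h²)
4385/f(44) + 35860/(-3633) = 4385/(-8 + 2*44²) + 35860/(-3633) = 4385/(-8 + 2*1936) + 35860*(-1/3633) = 4385/(-8 + 3872) - 35860/3633 = 4385/3864 - 35860/3633 = -1946545/222824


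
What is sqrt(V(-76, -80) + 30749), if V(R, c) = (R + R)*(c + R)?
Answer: sqrt(54461) ≈ 233.37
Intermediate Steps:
V(R, c) = 2*R*(R + c) (V(R, c) = (2*R)*(R + c) = 2*R*(R + c))
sqrt(V(-76, -80) + 30749) = sqrt(2*(-76)*(-76 - 80) + 30749) = sqrt(2*(-76)*(-156) + 30749) = sqrt(23712 + 30749) = sqrt(54461)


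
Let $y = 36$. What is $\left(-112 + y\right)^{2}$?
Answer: $5776$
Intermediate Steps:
$\left(-112 + y\right)^{2} = \left(-112 + 36\right)^{2} = \left(-76\right)^{2} = 5776$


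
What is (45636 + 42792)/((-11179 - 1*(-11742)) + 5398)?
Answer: 29476/1987 ≈ 14.834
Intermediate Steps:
(45636 + 42792)/((-11179 - 1*(-11742)) + 5398) = 88428/((-11179 + 11742) + 5398) = 88428/(563 + 5398) = 88428/5961 = 88428*(1/5961) = 29476/1987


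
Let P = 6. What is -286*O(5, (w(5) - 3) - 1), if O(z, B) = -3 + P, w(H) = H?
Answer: -858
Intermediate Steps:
O(z, B) = 3 (O(z, B) = -3 + 6 = 3)
-286*O(5, (w(5) - 3) - 1) = -286*3 = -858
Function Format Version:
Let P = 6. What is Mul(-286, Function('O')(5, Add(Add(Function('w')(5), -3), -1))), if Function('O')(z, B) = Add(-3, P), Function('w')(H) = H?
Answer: -858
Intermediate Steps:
Function('O')(z, B) = 3 (Function('O')(z, B) = Add(-3, 6) = 3)
Mul(-286, Function('O')(5, Add(Add(Function('w')(5), -3), -1))) = Mul(-286, 3) = -858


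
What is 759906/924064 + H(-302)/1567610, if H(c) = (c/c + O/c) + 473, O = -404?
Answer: 44985749640331/54683591755760 ≈ 0.82266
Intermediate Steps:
H(c) = 474 - 404/c (H(c) = (c/c - 404/c) + 473 = (1 - 404/c) + 473 = 474 - 404/c)
759906/924064 + H(-302)/1567610 = 759906/924064 + (474 - 404/(-302))/1567610 = 759906*(1/924064) + (474 - 404*(-1/302))*(1/1567610) = 379953/462032 + (474 + 202/151)*(1/1567610) = 379953/462032 + (71776/151)*(1/1567610) = 379953/462032 + 35888/118354555 = 44985749640331/54683591755760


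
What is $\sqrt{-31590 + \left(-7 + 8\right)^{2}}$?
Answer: $i \sqrt{31589} \approx 177.73 i$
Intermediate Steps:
$\sqrt{-31590 + \left(-7 + 8\right)^{2}} = \sqrt{-31590 + 1^{2}} = \sqrt{-31590 + 1} = \sqrt{-31589} = i \sqrt{31589}$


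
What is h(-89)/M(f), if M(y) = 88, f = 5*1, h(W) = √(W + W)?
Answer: I*√178/88 ≈ 0.15161*I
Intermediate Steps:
h(W) = √2*√W (h(W) = √(2*W) = √2*√W)
f = 5
h(-89)/M(f) = (√2*√(-89))/88 = (√2*(I*√89))*(1/88) = (I*√178)*(1/88) = I*√178/88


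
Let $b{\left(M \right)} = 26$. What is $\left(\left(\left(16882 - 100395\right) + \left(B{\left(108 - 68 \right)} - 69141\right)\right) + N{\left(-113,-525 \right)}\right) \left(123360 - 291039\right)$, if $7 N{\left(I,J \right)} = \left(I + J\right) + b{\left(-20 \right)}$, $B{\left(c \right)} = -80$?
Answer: $\frac{179374610250}{7} \approx 2.5625 \cdot 10^{10}$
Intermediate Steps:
$N{\left(I,J \right)} = \frac{26}{7} + \frac{I}{7} + \frac{J}{7}$ ($N{\left(I,J \right)} = \frac{\left(I + J\right) + 26}{7} = \frac{26 + I + J}{7} = \frac{26}{7} + \frac{I}{7} + \frac{J}{7}$)
$\left(\left(\left(16882 - 100395\right) + \left(B{\left(108 - 68 \right)} - 69141\right)\right) + N{\left(-113,-525 \right)}\right) \left(123360 - 291039\right) = \left(\left(\left(16882 - 100395\right) - 69221\right) + \left(\frac{26}{7} + \frac{1}{7} \left(-113\right) + \frac{1}{7} \left(-525\right)\right)\right) \left(123360 - 291039\right) = \left(\left(-83513 - 69221\right) - \frac{612}{7}\right) \left(-167679\right) = \left(-152734 - \frac{612}{7}\right) \left(-167679\right) = \left(- \frac{1069750}{7}\right) \left(-167679\right) = \frac{179374610250}{7}$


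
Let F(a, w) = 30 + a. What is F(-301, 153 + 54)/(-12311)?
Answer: 271/12311 ≈ 0.022013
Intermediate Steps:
F(-301, 153 + 54)/(-12311) = (30 - 301)/(-12311) = -271*(-1/12311) = 271/12311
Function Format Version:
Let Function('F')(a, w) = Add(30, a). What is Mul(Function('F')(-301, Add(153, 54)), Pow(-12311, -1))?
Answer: Rational(271, 12311) ≈ 0.022013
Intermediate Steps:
Mul(Function('F')(-301, Add(153, 54)), Pow(-12311, -1)) = Mul(Add(30, -301), Pow(-12311, -1)) = Mul(-271, Rational(-1, 12311)) = Rational(271, 12311)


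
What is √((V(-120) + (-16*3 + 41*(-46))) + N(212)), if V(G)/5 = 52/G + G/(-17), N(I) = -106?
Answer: I*√20879502/102 ≈ 44.798*I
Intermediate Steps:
V(G) = 260/G - 5*G/17 (V(G) = 5*(52/G + G/(-17)) = 5*(52/G + G*(-1/17)) = 5*(52/G - G/17) = 260/G - 5*G/17)
√((V(-120) + (-16*3 + 41*(-46))) + N(212)) = √(((260/(-120) - 5/17*(-120)) + (-16*3 + 41*(-46))) - 106) = √(((260*(-1/120) + 600/17) + (-48 - 1886)) - 106) = √(((-13/6 + 600/17) - 1934) - 106) = √((3379/102 - 1934) - 106) = √(-193889/102 - 106) = √(-204701/102) = I*√20879502/102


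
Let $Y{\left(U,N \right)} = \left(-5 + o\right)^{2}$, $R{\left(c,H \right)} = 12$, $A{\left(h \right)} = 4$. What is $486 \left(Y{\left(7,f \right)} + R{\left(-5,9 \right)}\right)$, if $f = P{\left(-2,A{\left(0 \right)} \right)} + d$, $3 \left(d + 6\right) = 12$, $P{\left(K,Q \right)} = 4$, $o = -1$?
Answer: $23328$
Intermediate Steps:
$d = -2$ ($d = -6 + \frac{1}{3} \cdot 12 = -6 + 4 = -2$)
$f = 2$ ($f = 4 - 2 = 2$)
$Y{\left(U,N \right)} = 36$ ($Y{\left(U,N \right)} = \left(-5 - 1\right)^{2} = \left(-6\right)^{2} = 36$)
$486 \left(Y{\left(7,f \right)} + R{\left(-5,9 \right)}\right) = 486 \left(36 + 12\right) = 486 \cdot 48 = 23328$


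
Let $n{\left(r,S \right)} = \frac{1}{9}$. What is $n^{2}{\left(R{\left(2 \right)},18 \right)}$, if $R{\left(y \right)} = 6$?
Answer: $\frac{1}{81} \approx 0.012346$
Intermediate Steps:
$n{\left(r,S \right)} = \frac{1}{9}$
$n^{2}{\left(R{\left(2 \right)},18 \right)} = \left(\frac{1}{9}\right)^{2} = \frac{1}{81}$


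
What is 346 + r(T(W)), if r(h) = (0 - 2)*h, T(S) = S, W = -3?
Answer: 352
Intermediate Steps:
r(h) = -2*h
346 + r(T(W)) = 346 - 2*(-3) = 346 + 6 = 352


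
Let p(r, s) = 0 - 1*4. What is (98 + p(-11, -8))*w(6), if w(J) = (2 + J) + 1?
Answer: 846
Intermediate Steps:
w(J) = 3 + J
p(r, s) = -4 (p(r, s) = 0 - 4 = -4)
(98 + p(-11, -8))*w(6) = (98 - 4)*(3 + 6) = 94*9 = 846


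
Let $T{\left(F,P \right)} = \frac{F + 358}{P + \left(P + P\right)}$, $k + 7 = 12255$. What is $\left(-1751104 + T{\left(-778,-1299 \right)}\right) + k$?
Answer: $- \frac{2258773804}{1299} \approx -1.7389 \cdot 10^{6}$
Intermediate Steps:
$k = 12248$ ($k = -7 + 12255 = 12248$)
$T{\left(F,P \right)} = \frac{358 + F}{3 P}$ ($T{\left(F,P \right)} = \frac{358 + F}{P + 2 P} = \frac{358 + F}{3 P}$)
$\left(-1751104 + T{\left(-778,-1299 \right)}\right) + k = \left(-1751104 + \frac{358 - 778}{3 \left(-1299\right)}\right) + 12248 = \left(-1751104 + \frac{1}{3} \left(- \frac{1}{1299}\right) \left(-420\right)\right) + 12248 = \left(-1751104 + \frac{140}{1299}\right) + 12248 = - \frac{2274683956}{1299} + 12248 = - \frac{2258773804}{1299}$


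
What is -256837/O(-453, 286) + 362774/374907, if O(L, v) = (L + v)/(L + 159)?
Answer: -28309196229488/62609469 ≈ -4.5216e+5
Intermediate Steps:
O(L, v) = (L + v)/(159 + L)
-256837/O(-453, 286) + 362774/374907 = -256837*(159 - 453)/(-453 + 286) + 362774/374907 = -256837/(-167/(-294)) + 362774*(1/374907) = -256837/((-1/294*(-167))) + 362774/374907 = -256837/167/294 + 362774/374907 = -256837*294/167 + 362774/374907 = -75510078/167 + 362774/374907 = -28309196229488/62609469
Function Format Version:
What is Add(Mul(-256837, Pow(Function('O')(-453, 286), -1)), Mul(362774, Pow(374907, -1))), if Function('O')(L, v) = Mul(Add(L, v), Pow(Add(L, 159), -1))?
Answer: Rational(-28309196229488, 62609469) ≈ -4.5216e+5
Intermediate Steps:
Function('O')(L, v) = Mul(Pow(Add(159, L), -1), Add(L, v)) (Function('O')(L, v) = Mul(Add(L, v), Pow(Add(159, L), -1)) = Mul(Pow(Add(159, L), -1), Add(L, v)))
Add(Mul(-256837, Pow(Function('O')(-453, 286), -1)), Mul(362774, Pow(374907, -1))) = Add(Mul(-256837, Pow(Mul(Pow(Add(159, -453), -1), Add(-453, 286)), -1)), Mul(362774, Pow(374907, -1))) = Add(Mul(-256837, Pow(Mul(Pow(-294, -1), -167), -1)), Mul(362774, Rational(1, 374907))) = Add(Mul(-256837, Pow(Mul(Rational(-1, 294), -167), -1)), Rational(362774, 374907)) = Add(Mul(-256837, Pow(Rational(167, 294), -1)), Rational(362774, 374907)) = Add(Mul(-256837, Rational(294, 167)), Rational(362774, 374907)) = Add(Rational(-75510078, 167), Rational(362774, 374907)) = Rational(-28309196229488, 62609469)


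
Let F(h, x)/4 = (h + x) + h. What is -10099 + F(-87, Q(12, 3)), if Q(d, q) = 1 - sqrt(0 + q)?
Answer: -10791 - 4*sqrt(3) ≈ -10798.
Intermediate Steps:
Q(d, q) = 1 - sqrt(q)
F(h, x) = 4*x + 8*h (F(h, x) = 4*((h + x) + h) = 4*(x + 2*h) = 4*x + 8*h)
-10099 + F(-87, Q(12, 3)) = -10099 + (4*(1 - sqrt(3)) + 8*(-87)) = -10099 + ((4 - 4*sqrt(3)) - 696) = -10099 + (-692 - 4*sqrt(3)) = -10791 - 4*sqrt(3)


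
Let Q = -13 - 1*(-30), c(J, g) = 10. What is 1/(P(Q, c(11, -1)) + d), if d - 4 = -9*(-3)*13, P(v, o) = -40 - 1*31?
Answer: 1/284 ≈ 0.0035211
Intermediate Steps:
Q = 17 (Q = -13 + 30 = 17)
P(v, o) = -71 (P(v, o) = -40 - 31 = -71)
d = 355 (d = 4 - 9*(-3)*13 = 4 + 27*13 = 4 + 351 = 355)
1/(P(Q, c(11, -1)) + d) = 1/(-71 + 355) = 1/284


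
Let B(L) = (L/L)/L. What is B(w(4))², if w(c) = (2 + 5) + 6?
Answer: 1/169 ≈ 0.0059172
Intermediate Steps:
w(c) = 13 (w(c) = 7 + 6 = 13)
B(L) = 1/L
B(w(4))² = (1/13)² = 1/169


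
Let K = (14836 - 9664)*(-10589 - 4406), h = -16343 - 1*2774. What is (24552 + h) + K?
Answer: -77548705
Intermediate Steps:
h = -19117 (h = -16343 - 2774 = -19117)
K = -77554140 (K = 5172*(-14995) = -77554140)
(24552 + h) + K = (24552 - 19117) - 77554140 = 5435 - 77554140 = -77548705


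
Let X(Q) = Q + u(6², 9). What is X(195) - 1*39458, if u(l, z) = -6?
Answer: -39269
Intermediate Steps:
X(Q) = -6 + Q (X(Q) = Q - 6 = -6 + Q)
X(195) - 1*39458 = (-6 + 195) - 1*39458 = 189 - 39458 = -39269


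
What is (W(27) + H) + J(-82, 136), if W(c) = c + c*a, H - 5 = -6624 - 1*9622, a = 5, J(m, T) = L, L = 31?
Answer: -16048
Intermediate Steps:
J(m, T) = 31
H = -16241 (H = 5 + (-6624 - 1*9622) = 5 + (-6624 - 9622) = 5 - 16246 = -16241)
W(c) = 6*c (W(c) = c + c*5 = c + 5*c = 6*c)
(W(27) + H) + J(-82, 136) = (6*27 - 16241) + 31 = (162 - 16241) + 31 = -16079 + 31 = -16048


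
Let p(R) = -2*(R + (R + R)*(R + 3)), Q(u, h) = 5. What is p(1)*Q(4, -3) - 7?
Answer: -97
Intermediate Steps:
p(R) = -2*R - 4*R*(3 + R) (p(R) = -2*(R + (2*R)*(3 + R)) = -2*(R + 2*R*(3 + R)) = -2*R - 4*R*(3 + R))
p(1)*Q(4, -3) - 7 = -2*1*(7 + 2*1)*5 - 7 = -2*1*(7 + 2)*5 - 7 = -2*1*9*5 - 7 = -18*5 - 7 = -90 - 7 = -97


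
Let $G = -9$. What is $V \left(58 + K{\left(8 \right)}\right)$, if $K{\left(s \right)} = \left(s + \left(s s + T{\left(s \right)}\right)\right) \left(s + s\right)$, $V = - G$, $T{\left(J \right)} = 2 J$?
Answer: $13194$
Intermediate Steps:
$V = 9$ ($V = \left(-1\right) \left(-9\right) = 9$)
$K{\left(s \right)} = 2 s \left(s^{2} + 3 s\right)$ ($K{\left(s \right)} = \left(s + \left(s s + 2 s\right)\right) \left(s + s\right) = \left(s + \left(s^{2} + 2 s\right)\right) 2 s = \left(s^{2} + 3 s\right) 2 s = 2 s \left(s^{2} + 3 s\right)$)
$V \left(58 + K{\left(8 \right)}\right) = 9 \left(58 + 2 \cdot 8^{2} \left(3 + 8\right)\right) = 9 \left(58 + 2 \cdot 64 \cdot 11\right) = 9 \left(58 + 1408\right) = 9 \cdot 1466 = 13194$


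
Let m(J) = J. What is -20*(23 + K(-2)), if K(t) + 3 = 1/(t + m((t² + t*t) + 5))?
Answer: -4420/11 ≈ -401.82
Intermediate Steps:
K(t) = -3 + 1/(5 + t + 2*t²) (K(t) = -3 + 1/(t + ((t² + t*t) + 5)) = -3 + 1/(t + ((t² + t²) + 5)) = -3 + 1/(t + (2*t² + 5)) = -3 + 1/(t + (5 + 2*t²)) = -3 + 1/(5 + t + 2*t²))
-20*(23 + K(-2)) = -20*(23 + (-14 - 6*(-2)² - 3*(-2))/(5 - 2 + 2*(-2)²)) = -20*(23 + (-14 - 6*4 + 6)/(5 - 2 + 2*4)) = -20*(23 + (-14 - 24 + 6)/(5 - 2 + 8)) = -20*(23 - 32/11) = -20*221/11 = -4420/11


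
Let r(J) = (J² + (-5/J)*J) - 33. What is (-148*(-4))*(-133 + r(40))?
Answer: 845968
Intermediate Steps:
r(J) = -38 + J² (r(J) = (J² - 5) - 33 = (-5 + J²) - 33 = -38 + J²)
(-148*(-4))*(-133 + r(40)) = (-148*(-4))*(-133 + (-38 + 40²)) = 592*(-133 + (-38 + 1600)) = 592*(-133 + 1562) = 592*1429 = 845968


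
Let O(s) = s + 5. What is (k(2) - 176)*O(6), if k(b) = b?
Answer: -1914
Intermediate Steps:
O(s) = 5 + s
(k(2) - 176)*O(6) = (2 - 176)*(5 + 6) = -174*11 = -1914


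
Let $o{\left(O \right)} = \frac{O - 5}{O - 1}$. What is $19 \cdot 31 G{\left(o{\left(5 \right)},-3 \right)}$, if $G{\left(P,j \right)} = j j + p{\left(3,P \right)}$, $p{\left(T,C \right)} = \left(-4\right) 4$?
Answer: $-4123$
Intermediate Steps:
$p{\left(T,C \right)} = -16$
$o{\left(O \right)} = \frac{-5 + O}{-1 + O}$
$G{\left(P,j \right)} = -16 + j^{2}$ ($G{\left(P,j \right)} = j j - 16 = j^{2} - 16 = -16 + j^{2}$)
$19 \cdot 31 G{\left(o{\left(5 \right)},-3 \right)} = 19 \cdot 31 \left(-16 + \left(-3\right)^{2}\right) = 589 \left(-16 + 9\right) = 589 \left(-7\right) = -4123$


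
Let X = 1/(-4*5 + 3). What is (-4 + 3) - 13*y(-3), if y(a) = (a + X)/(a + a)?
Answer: -389/51 ≈ -7.6274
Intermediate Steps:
X = -1/17 (X = 1/(-20 + 3) = 1/(-17) = -1/17 ≈ -0.058824)
y(a) = (-1/17 + a)/(2*a) (y(a) = (a - 1/17)/(a + a) = (-1/17 + a)/((2*a)) = (-1/17 + a)*(1/(2*a)) = (-1/17 + a)/(2*a))
(-4 + 3) - 13*y(-3) = (-4 + 3) - 13*(-1 + 17*(-3))/(34*(-3)) = -1 - 13*(-1)*(-1 - 51)/(34*3) = -1 - 13*(-1)*(-52)/(34*3) = -1 - 13*26/51 = -1 - 338/51 = -389/51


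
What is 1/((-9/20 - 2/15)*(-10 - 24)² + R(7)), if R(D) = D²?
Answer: -3/1876 ≈ -0.0015991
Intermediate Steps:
1/((-9/20 - 2/15)*(-10 - 24)² + R(7)) = 1/((-9/20 - 2/15)*(-10 - 24)² + 7²) = 1/((-9*1/20 - 2*1/15)*(-34)² + 49) = 1/((-9/20 - 2/15)*1156 + 49) = 1/(-7/12*1156 + 49) = 1/(-2023/3 + 49) = 1/(-1876/3) = -3/1876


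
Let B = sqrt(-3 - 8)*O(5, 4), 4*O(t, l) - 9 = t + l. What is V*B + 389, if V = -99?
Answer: 389 - 891*I*sqrt(11)/2 ≈ 389.0 - 1477.6*I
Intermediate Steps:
O(t, l) = 9/4 + l/4 + t/4 (O(t, l) = 9/4 + (t + l)/4 = 9/4 + (l + t)/4 = 9/4 + (l/4 + t/4) = 9/4 + l/4 + t/4)
B = 9*I*sqrt(11)/2 (B = sqrt(-3 - 8)*(9/4 + (1/4)*4 + (1/4)*5) = sqrt(-11)*(9/4 + 1 + 5/4) = (I*sqrt(11))*(9/2) = 9*I*sqrt(11)/2 ≈ 14.925*I)
V*B + 389 = -891*I*sqrt(11)/2 + 389 = 389 - 891*I*sqrt(11)/2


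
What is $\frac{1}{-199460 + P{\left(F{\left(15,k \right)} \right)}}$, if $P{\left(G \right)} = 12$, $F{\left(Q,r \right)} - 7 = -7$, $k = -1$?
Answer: $- \frac{1}{199448} \approx -5.0138 \cdot 10^{-6}$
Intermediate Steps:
$F{\left(Q,r \right)} = 0$ ($F{\left(Q,r \right)} = 7 - 7 = 0$)
$\frac{1}{-199460 + P{\left(F{\left(15,k \right)} \right)}} = \frac{1}{-199460 + 12} = \frac{1}{-199448} = - \frac{1}{199448}$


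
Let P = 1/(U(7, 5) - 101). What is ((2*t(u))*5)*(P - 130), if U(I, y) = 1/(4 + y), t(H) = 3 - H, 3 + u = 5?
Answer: -590245/454 ≈ -1300.1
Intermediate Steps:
u = 2 (u = -3 + 5 = 2)
P = -9/908 (P = 1/(1/(4 + 5) - 101) = 1/(1/9 - 101) = 1/(⅑ - 101) = 1/(-908/9) = -9/908 ≈ -0.0099119)
((2*t(u))*5)*(P - 130) = ((2*(3 - 1*2))*5)*(-9/908 - 130) = ((2*(3 - 2))*5)*(-118049/908) = ((2*1)*5)*(-118049/908) = (2*5)*(-118049/908) = 10*(-118049/908) = -590245/454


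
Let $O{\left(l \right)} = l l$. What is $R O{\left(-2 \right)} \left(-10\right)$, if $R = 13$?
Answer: $-520$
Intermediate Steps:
$O{\left(l \right)} = l^{2}$
$R O{\left(-2 \right)} \left(-10\right) = 13 \left(-2\right)^{2} \left(-10\right) = 13 \cdot 4 \left(-10\right) = 52 \left(-10\right) = -520$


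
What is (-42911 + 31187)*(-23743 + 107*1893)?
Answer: -2096344992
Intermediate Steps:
(-42911 + 31187)*(-23743 + 107*1893) = -11724*(-23743 + 202551) = -11724*178808 = -2096344992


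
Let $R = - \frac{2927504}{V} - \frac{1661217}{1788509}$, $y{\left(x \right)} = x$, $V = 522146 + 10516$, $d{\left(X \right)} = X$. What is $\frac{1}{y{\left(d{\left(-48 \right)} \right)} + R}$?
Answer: $- \frac{476335390479}{25924465953587} \approx -0.018374$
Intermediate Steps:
$V = 532662$
$R = - \frac{3060367210595}{476335390479}$ ($R = - \frac{2927504}{532662} - \frac{1661217}{1788509} = \left(-2927504\right) \frac{1}{532662} - \frac{1661217}{1788509} = - \frac{1463752}{266331} - \frac{1661217}{1788509} = - \frac{3060367210595}{476335390479} \approx -6.4248$)
$\frac{1}{y{\left(d{\left(-48 \right)} \right)} + R} = \frac{1}{-48 - \frac{3060367210595}{476335390479}} = \frac{1}{- \frac{25924465953587}{476335390479}} = - \frac{476335390479}{25924465953587}$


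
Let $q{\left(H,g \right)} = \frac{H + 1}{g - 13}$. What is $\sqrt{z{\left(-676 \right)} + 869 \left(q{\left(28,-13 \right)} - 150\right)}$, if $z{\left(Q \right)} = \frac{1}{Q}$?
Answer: $\frac{i \sqrt{88771827}}{26} \approx 362.38 i$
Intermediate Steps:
$q{\left(H,g \right)} = \frac{1 + H}{-13 + g}$
$\sqrt{z{\left(-676 \right)} + 869 \left(q{\left(28,-13 \right)} - 150\right)} = \sqrt{\frac{1}{-676} + 869 \left(\frac{1 + 28}{-13 - 13} - 150\right)} = \sqrt{- \frac{1}{676} + 869 \left(\frac{1}{-26} \cdot 29 - 150\right)} = \sqrt{- \frac{1}{676} + 869 \left(\left(- \frac{1}{26}\right) 29 - 150\right)} = \sqrt{- \frac{1}{676} + 869 \left(- \frac{29}{26} - 150\right)} = \sqrt{- \frac{1}{676} + 869 \left(- \frac{3929}{26}\right)} = \sqrt{- \frac{1}{676} - \frac{3414301}{26}} = \sqrt{- \frac{88771827}{676}} = \frac{i \sqrt{88771827}}{26}$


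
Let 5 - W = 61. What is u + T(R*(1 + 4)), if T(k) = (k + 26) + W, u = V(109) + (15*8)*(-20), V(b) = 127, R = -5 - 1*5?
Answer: -2353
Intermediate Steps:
W = -56 (W = 5 - 1*61 = 5 - 61 = -56)
R = -10 (R = -5 - 5 = -10)
u = -2273 (u = 127 + (15*8)*(-20) = 127 + 120*(-20) = 127 - 2400 = -2273)
T(k) = -30 + k (T(k) = (k + 26) - 56 = (26 + k) - 56 = -30 + k)
u + T(R*(1 + 4)) = -2273 + (-30 - 10*(1 + 4)) = -2273 + (-30 - 10*5) = -2273 + (-30 - 50) = -2273 - 80 = -2353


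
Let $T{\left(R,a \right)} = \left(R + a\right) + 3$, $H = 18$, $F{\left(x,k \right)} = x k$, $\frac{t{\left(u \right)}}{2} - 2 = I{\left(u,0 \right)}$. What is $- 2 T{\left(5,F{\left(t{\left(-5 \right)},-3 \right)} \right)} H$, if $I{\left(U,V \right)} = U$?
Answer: $-936$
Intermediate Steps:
$t{\left(u \right)} = 4 + 2 u$
$F{\left(x,k \right)} = k x$
$T{\left(R,a \right)} = 3 + R + a$
$- 2 T{\left(5,F{\left(t{\left(-5 \right)},-3 \right)} \right)} H = - 2 \left(3 + 5 - 3 \left(4 + 2 \left(-5\right)\right)\right) 18 = - 2 \left(3 + 5 - 3 \left(4 - 10\right)\right) 18 = - 2 \left(3 + 5 - -18\right) 18 = - 2 \left(3 + 5 + 18\right) 18 = \left(-2\right) 26 \cdot 18 = \left(-52\right) 18 = -936$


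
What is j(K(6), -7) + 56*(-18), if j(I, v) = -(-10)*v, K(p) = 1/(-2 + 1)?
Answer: -1078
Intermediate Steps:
K(p) = -1 (K(p) = 1/(-1) = -1)
j(I, v) = 10*v
j(K(6), -7) + 56*(-18) = 10*(-7) + 56*(-18) = -70 - 1008 = -1078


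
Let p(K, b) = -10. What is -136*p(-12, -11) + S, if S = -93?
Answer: 1267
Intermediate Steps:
-136*p(-12, -11) + S = -136*(-10) - 93 = 1360 - 93 = 1267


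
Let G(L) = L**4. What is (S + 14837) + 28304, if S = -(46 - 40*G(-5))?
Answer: 68095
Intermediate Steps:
S = 24954 (S = -(46 - 40*(-5)**4) = -(46 - 40*625) = -(46 - 25000) = -1*(-24954) = 24954)
(S + 14837) + 28304 = (24954 + 14837) + 28304 = 39791 + 28304 = 68095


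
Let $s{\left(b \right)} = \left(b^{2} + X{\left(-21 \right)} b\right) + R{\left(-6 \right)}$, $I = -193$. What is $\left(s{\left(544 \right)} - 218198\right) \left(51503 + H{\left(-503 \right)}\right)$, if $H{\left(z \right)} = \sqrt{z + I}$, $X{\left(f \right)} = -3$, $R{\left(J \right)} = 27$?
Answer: $3921077899 + 152266 i \sqrt{174} \approx 3.9211 \cdot 10^{9} + 2.0085 \cdot 10^{6} i$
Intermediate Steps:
$H{\left(z \right)} = \sqrt{-193 + z}$ ($H{\left(z \right)} = \sqrt{z - 193} = \sqrt{-193 + z}$)
$s{\left(b \right)} = 27 + b^{2} - 3 b$ ($s{\left(b \right)} = \left(b^{2} - 3 b\right) + 27 = 27 + b^{2} - 3 b$)
$\left(s{\left(544 \right)} - 218198\right) \left(51503 + H{\left(-503 \right)}\right) = \left(\left(27 + 544^{2} - 1632\right) - 218198\right) \left(51503 + \sqrt{-193 - 503}\right) = \left(\left(27 + 295936 - 1632\right) - 218198\right) \left(51503 + \sqrt{-696}\right) = \left(294331 - 218198\right) \left(51503 + 2 i \sqrt{174}\right) = 76133 \left(51503 + 2 i \sqrt{174}\right) = 3921077899 + 152266 i \sqrt{174}$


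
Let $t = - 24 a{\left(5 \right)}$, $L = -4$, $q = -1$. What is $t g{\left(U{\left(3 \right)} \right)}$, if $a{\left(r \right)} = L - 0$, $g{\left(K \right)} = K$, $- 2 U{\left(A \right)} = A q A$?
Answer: $432$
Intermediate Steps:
$U{\left(A \right)} = \frac{A^{2}}{2}$ ($U{\left(A \right)} = - \frac{A \left(-1\right) A}{2} = - \frac{- A A}{2} = - \frac{\left(-1\right) A^{2}}{2} = \frac{A^{2}}{2}$)
$a{\left(r \right)} = -4$ ($a{\left(r \right)} = -4 - 0 = -4 + 0 = -4$)
$t = 96$ ($t = \left(-24\right) \left(-4\right) = 96$)
$t g{\left(U{\left(3 \right)} \right)} = 96 \frac{3^{2}}{2} = 96 \cdot \frac{1}{2} \cdot 9 = 96 \cdot \frac{9}{2} = 432$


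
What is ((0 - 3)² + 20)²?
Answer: 841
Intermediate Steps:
((0 - 3)² + 20)² = ((-3)² + 20)² = (9 + 20)² = 29² = 841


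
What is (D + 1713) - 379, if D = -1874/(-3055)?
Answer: 4077244/3055 ≈ 1334.6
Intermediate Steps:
D = 1874/3055 (D = -1874*(-1/3055) = 1874/3055 ≈ 0.61342)
(D + 1713) - 379 = (1874/3055 + 1713) - 379 = 5235089/3055 - 379 = 4077244/3055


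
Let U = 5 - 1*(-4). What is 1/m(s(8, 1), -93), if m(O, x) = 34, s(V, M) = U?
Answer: 1/34 ≈ 0.029412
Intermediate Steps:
U = 9 (U = 5 + 4 = 9)
s(V, M) = 9
1/m(s(8, 1), -93) = 1/34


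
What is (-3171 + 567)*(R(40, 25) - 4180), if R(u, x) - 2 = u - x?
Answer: 10840452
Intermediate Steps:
R(u, x) = 2 + u - x (R(u, x) = 2 + (u - x) = 2 + u - x)
(-3171 + 567)*(R(40, 25) - 4180) = (-3171 + 567)*((2 + 40 - 1*25) - 4180) = -2604*((2 + 40 - 25) - 4180) = -2604*(17 - 4180) = -2604*(-4163) = 10840452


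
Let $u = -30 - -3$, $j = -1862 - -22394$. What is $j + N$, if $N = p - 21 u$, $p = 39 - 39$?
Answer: $21099$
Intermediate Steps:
$p = 0$ ($p = 39 - 39 = 0$)
$j = 20532$ ($j = -1862 + 22394 = 20532$)
$u = -27$ ($u = -30 + 3 = -27$)
$N = 567$ ($N = 0 - -567 = 0 + 567 = 567$)
$j + N = 20532 + 567 = 21099$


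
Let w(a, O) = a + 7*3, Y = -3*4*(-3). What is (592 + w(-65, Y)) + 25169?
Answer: 25717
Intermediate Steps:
Y = 36 (Y = -12*(-3) = 36)
w(a, O) = 21 + a (w(a, O) = a + 21 = 21 + a)
(592 + w(-65, Y)) + 25169 = (592 + (21 - 65)) + 25169 = (592 - 44) + 25169 = 548 + 25169 = 25717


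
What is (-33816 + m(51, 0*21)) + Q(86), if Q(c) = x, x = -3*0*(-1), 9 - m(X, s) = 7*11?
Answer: -33884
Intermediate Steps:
m(X, s) = -68 (m(X, s) = 9 - 7*11 = 9 - 1*77 = 9 - 77 = -68)
x = 0 (x = 0*(-1) = 0)
Q(c) = 0
(-33816 + m(51, 0*21)) + Q(86) = (-33816 - 68) + 0 = -33884 + 0 = -33884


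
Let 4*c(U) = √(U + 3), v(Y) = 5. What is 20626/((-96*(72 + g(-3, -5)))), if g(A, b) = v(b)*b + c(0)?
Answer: -484711/106023 + 10313*√3/424092 ≈ -4.5296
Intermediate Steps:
c(U) = √(3 + U)/4 (c(U) = √(U + 3)/4 = √(3 + U)/4)
g(A, b) = 5*b + √3/4 (g(A, b) = 5*b + √(3 + 0)/4 = 5*b + √3/4)
20626/((-96*(72 + g(-3, -5)))) = 20626/((-96*(72 + (5*(-5) + √3/4)))) = 20626/((-96*(72 + (-25 + √3/4)))) = 20626/((-96*(47 + √3/4))) = 20626/(-4512 - 24*√3)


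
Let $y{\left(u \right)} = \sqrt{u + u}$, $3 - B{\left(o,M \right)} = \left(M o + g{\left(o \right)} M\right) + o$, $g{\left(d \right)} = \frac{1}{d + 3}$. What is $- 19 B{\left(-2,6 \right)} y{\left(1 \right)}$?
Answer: $- 209 \sqrt{2} \approx -295.57$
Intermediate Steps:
$g{\left(d \right)} = \frac{1}{3 + d}$
$B{\left(o,M \right)} = 3 - o - M o - \frac{M}{3 + o}$ ($B{\left(o,M \right)} = 3 - \left(\left(M o + \frac{M}{3 + o}\right) + o\right) = 3 - \left(o + M o + \frac{M}{3 + o}\right) = 3 - o - M o - \frac{M}{3 + o}$)
$y{\left(u \right)} = \sqrt{2} \sqrt{u}$ ($y{\left(u \right)} = \sqrt{2 u} = \sqrt{2} \sqrt{u}$)
$- 19 B{\left(-2,6 \right)} y{\left(1 \right)} = - 19 \frac{\left(-1\right) 6 + \left(3 - 2\right) \left(3 - -2 - 6 \left(-2\right)\right)}{3 - 2} \sqrt{2} \sqrt{1} = - 19 \frac{-6 + 1 \left(3 + 2 + 12\right)}{1} \sqrt{2} \cdot 1 = - 19 \cdot 1 \left(-6 + 1 \cdot 17\right) \sqrt{2} = - 19 \cdot 1 \left(-6 + 17\right) \sqrt{2} = - 19 \cdot 1 \cdot 11 \sqrt{2} = \left(-19\right) 11 \sqrt{2} = - 209 \sqrt{2}$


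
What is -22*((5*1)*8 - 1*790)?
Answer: 16500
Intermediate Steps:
-22*((5*1)*8 - 1*790) = -22*(5*8 - 790) = -22*(40 - 790) = -22*(-750) = 16500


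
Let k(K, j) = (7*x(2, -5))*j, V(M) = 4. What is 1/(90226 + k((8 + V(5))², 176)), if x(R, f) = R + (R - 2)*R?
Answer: 1/92690 ≈ 1.0789e-5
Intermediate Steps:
x(R, f) = R + R*(-2 + R) (x(R, f) = R + (-2 + R)*R = R + R*(-2 + R))
k(K, j) = 14*j (k(K, j) = (7*(2*(-1 + 2)))*j = (7*(2*1))*j = (7*2)*j = 14*j)
1/(90226 + k((8 + V(5))², 176)) = 1/(90226 + 14*176) = 1/(90226 + 2464) = 1/92690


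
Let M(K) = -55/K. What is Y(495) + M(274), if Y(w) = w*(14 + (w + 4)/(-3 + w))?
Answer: 166978625/22468 ≈ 7431.8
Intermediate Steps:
Y(w) = w*(14 + (4 + w)/(-3 + w))
Y(495) + M(274) = 495*(-38 + 15*495)/(-3 + 495) - 55/274 = 495*(-38 + 7425)/492 - 55*1/274 = 495*(1/492)*7387 - 55/274 = 1218855/164 - 55/274 = 166978625/22468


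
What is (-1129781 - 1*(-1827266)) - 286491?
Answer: 410994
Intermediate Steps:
(-1129781 - 1*(-1827266)) - 286491 = (-1129781 + 1827266) - 286491 = 697485 - 286491 = 410994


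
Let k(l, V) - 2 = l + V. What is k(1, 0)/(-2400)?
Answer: -1/800 ≈ -0.0012500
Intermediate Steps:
k(l, V) = 2 + V + l (k(l, V) = 2 + (l + V) = 2 + (V + l) = 2 + V + l)
k(1, 0)/(-2400) = (2 + 0 + 1)/(-2400) = 3*(-1/2400) = -1/800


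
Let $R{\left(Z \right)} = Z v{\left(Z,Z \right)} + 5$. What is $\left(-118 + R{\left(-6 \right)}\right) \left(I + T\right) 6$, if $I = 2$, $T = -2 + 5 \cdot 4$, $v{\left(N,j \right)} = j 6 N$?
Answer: $-169080$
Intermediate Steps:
$v{\left(N,j \right)} = 6 N j$
$T = 18$ ($T = -2 + 20 = 18$)
$R{\left(Z \right)} = 5 + 6 Z^{3}$ ($R{\left(Z \right)} = Z 6 Z Z + 5 = Z 6 Z^{2} + 5 = 6 Z^{3} + 5 = 5 + 6 Z^{3}$)
$\left(-118 + R{\left(-6 \right)}\right) \left(I + T\right) 6 = \left(-118 + \left(5 + 6 \left(-6\right)^{3}\right)\right) \left(2 + 18\right) 6 = \left(-118 + \left(5 + 6 \left(-216\right)\right)\right) 20 \cdot 6 = \left(-118 + \left(5 - 1296\right)\right) 120 = \left(-118 - 1291\right) 120 = \left(-1409\right) 120 = -169080$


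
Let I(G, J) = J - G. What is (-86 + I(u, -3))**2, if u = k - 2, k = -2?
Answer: 7225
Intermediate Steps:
u = -4 (u = -2 - 2 = -4)
(-86 + I(u, -3))**2 = (-86 + (-3 - 1*(-4)))**2 = (-86 + (-3 + 4))**2 = (-86 + 1)**2 = (-85)**2 = 7225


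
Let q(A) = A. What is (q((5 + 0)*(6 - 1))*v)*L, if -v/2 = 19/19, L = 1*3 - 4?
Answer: 50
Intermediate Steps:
L = -1 (L = 3 - 4 = -1)
v = -2 (v = -38/19 = -2*1 = -2)
(q((5 + 0)*(6 - 1))*v)*L = (((5 + 0)*(6 - 1))*(-2))*(-1) = ((5*5)*(-2))*(-1) = (25*(-2))*(-1) = -50*(-1) = 50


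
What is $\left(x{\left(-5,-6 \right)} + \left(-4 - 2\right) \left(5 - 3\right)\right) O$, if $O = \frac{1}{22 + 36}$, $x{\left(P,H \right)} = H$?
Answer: $- \frac{9}{29} \approx -0.31034$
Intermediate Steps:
$O = \frac{1}{58} \approx 0.017241$
$\left(x{\left(-5,-6 \right)} + \left(-4 - 2\right) \left(5 - 3\right)\right) O = \left(-6 + \left(-4 - 2\right) \left(5 - 3\right)\right) \frac{1}{58} = \left(-6 - 12\right) \frac{1}{58} = \left(-18\right) \frac{1}{58} = - \frac{9}{29}$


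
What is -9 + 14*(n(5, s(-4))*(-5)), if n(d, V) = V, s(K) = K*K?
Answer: -1129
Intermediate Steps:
s(K) = K**2
-9 + 14*(n(5, s(-4))*(-5)) = -9 + 14*((-4)**2*(-5)) = -9 + 14*(16*(-5)) = -9 + 14*(-80) = -9 - 1120 = -1129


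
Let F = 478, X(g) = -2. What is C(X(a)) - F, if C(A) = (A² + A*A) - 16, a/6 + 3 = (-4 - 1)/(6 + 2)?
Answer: -486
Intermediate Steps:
a = -87/4 (a = -18 + 6*((-4 - 1)/(6 + 2)) = -18 + 6*(-5/8) = -18 - 15/4 = -87/4 ≈ -21.750)
C(A) = -16 + 2*A² (C(A) = (A² + A²) - 16 = 2*A² - 16 = -16 + 2*A²)
C(X(a)) - F = (-16 + 2*(-2)²) - 1*478 = (-16 + 2*4) - 478 = (-16 + 8) - 478 = -8 - 478 = -486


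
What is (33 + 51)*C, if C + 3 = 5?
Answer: 168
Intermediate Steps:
C = 2 (C = -3 + 5 = 2)
(33 + 51)*C = (33 + 51)*2 = 84*2 = 168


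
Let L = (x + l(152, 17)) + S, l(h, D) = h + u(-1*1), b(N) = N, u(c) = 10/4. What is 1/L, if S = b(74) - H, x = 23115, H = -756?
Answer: 2/48199 ≈ 4.1495e-5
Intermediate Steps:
u(c) = 5/2 (u(c) = 10*(¼) = 5/2)
l(h, D) = 5/2 + h (l(h, D) = h + 5/2 = 5/2 + h)
S = 830 (S = 74 - 1*(-756) = 74 + 756 = 830)
L = 48199/2 (L = (23115 + (5/2 + 152)) + 830 = (23115 + 309/2) + 830 = 46539/2 + 830 = 48199/2 ≈ 24100.)
1/L = 1/(48199/2) = 2/48199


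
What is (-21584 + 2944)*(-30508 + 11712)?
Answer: 350357440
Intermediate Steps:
(-21584 + 2944)*(-30508 + 11712) = -18640*(-18796) = 350357440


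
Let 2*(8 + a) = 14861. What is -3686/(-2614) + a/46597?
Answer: 191158957/121804558 ≈ 1.5694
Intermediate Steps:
a = 14845/2 (a = -8 + (½)*14861 = -8 + 14861/2 = 14845/2 ≈ 7422.5)
-3686/(-2614) + a/46597 = -3686/(-2614) + (14845/2)/46597 = -3686*(-1/2614) + (14845/2)*(1/46597) = 1843/1307 + 14845/93194 = 191158957/121804558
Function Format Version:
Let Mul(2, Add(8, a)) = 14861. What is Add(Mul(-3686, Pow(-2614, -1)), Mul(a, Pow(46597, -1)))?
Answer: Rational(191158957, 121804558) ≈ 1.5694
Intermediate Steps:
a = Rational(14845, 2) (a = Add(-8, Mul(Rational(1, 2), 14861)) = Add(-8, Rational(14861, 2)) = Rational(14845, 2) ≈ 7422.5)
Add(Mul(-3686, Pow(-2614, -1)), Mul(a, Pow(46597, -1))) = Add(Mul(-3686, Pow(-2614, -1)), Mul(Rational(14845, 2), Pow(46597, -1))) = Add(Mul(-3686, Rational(-1, 2614)), Mul(Rational(14845, 2), Rational(1, 46597))) = Add(Rational(1843, 1307), Rational(14845, 93194)) = Rational(191158957, 121804558)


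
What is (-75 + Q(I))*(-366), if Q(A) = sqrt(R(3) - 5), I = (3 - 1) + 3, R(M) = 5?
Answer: 27450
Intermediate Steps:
I = 5 (I = 2 + 3 = 5)
Q(A) = 0 (Q(A) = sqrt(5 - 5) = sqrt(0) = 0)
(-75 + Q(I))*(-366) = (-75 + 0)*(-366) = -75*(-366) = 27450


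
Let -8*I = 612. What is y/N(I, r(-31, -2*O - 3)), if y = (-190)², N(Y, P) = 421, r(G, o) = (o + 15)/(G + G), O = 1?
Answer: 36100/421 ≈ 85.748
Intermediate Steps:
I = -153/2 (I = -⅛*612 = -153/2 ≈ -76.500)
r(G, o) = (15 + o)/(2*G) (r(G, o) = (15 + o)/((2*G)) = (15 + o)*(1/(2*G)) = (15 + o)/(2*G))
y = 36100
y/N(I, r(-31, -2*O - 3)) = 36100/421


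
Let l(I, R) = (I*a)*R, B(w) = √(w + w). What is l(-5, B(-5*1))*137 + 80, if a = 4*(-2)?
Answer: 80 + 5480*I*√10 ≈ 80.0 + 17329.0*I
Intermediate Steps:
a = -8
B(w) = √2*√w (B(w) = √(2*w) = √2*√w)
l(I, R) = -8*I*R (l(I, R) = (I*(-8))*R = (-8*I)*R = -8*I*R)
l(-5, B(-5*1))*137 + 80 = -8*(-5)*√2*√(-5*1)*137 + 80 = -8*(-5)*√2*√(-5)*137 + 80 = -8*(-5)*√2*(I*√5)*137 + 80 = -8*(-5)*I*√10*137 + 80 = (40*I*√10)*137 + 80 = 5480*I*√10 + 80 = 80 + 5480*I*√10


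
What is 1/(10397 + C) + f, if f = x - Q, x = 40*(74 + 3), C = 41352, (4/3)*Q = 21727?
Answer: -2735503885/206996 ≈ -13215.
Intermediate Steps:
Q = 65181/4 (Q = (¾)*21727 = 65181/4 ≈ 16295.)
x = 3080 (x = 40*77 = 3080)
f = -52861/4 (f = 3080 - 1*65181/4 = 3080 - 65181/4 = -52861/4 ≈ -13215.)
1/(10397 + C) + f = 1/(10397 + 41352) - 52861/4 = 1/51749 - 52861/4 = -2735503885/206996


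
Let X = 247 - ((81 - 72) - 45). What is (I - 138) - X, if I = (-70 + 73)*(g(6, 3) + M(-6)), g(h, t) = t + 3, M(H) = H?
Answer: -421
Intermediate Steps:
g(h, t) = 3 + t
I = 0 (I = (-70 + 73)*((3 + 3) - 6) = 3*(6 - 6) = 3*0 = 0)
X = 283 (X = 247 - (9 - 45) = 247 - 1*(-36) = 247 + 36 = 283)
(I - 138) - X = (0 - 138) - 1*283 = -138 - 283 = -421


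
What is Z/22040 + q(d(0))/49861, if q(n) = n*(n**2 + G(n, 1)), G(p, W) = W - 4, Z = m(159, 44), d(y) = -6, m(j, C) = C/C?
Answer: -4314059/1098936440 ≈ -0.0039257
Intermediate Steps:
m(j, C) = 1
Z = 1
G(p, W) = -4 + W
q(n) = n*(-3 + n**2) (q(n) = n*(n**2 + (-4 + 1)) = n*(n**2 - 3) = n*(-3 + n**2))
Z/22040 + q(d(0))/49861 = 1/22040 - 6*(-3 + (-6)**2)/49861 = 1*(1/22040) - 6*(-3 + 36)*(1/49861) = 1/22040 - 6*33*(1/49861) = 1/22040 - 198*1/49861 = 1/22040 - 198/49861 = -4314059/1098936440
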